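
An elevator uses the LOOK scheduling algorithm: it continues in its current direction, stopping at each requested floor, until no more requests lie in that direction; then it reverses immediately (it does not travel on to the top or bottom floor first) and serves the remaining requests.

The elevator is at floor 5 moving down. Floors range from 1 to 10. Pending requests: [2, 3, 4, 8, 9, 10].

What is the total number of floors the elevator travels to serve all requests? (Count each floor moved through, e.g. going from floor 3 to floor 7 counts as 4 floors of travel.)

Answer: 11

Derivation:
Start at floor 5 moving down, LOOK stop order: [4, 3, 2, 8, 9, 10]
  5 → 4: |4-5| = 1, total = 1
  4 → 3: |3-4| = 1, total = 2
  3 → 2: |2-3| = 1, total = 3
  2 → 8: |8-2| = 6, total = 9
  8 → 9: |9-8| = 1, total = 10
  9 → 10: |10-9| = 1, total = 11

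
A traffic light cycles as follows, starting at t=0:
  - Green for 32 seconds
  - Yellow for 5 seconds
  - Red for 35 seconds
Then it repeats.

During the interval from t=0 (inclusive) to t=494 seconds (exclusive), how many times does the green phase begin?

Cycle = 32+5+35 = 72s
green phase starts at t = k*72 + 0 for k=0,1,2,...
Need k*72+0 < 494 → k < 6.861
k ∈ {0, ..., 6} → 7 starts

Answer: 7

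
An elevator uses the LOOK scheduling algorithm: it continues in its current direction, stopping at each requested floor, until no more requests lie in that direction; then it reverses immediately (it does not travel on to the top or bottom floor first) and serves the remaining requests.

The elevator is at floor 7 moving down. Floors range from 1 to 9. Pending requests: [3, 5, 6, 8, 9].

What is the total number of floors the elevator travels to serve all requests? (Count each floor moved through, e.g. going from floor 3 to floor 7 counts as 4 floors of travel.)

Answer: 10

Derivation:
Start at floor 7 moving down, LOOK stop order: [6, 5, 3, 8, 9]
  7 → 6: |6-7| = 1, total = 1
  6 → 5: |5-6| = 1, total = 2
  5 → 3: |3-5| = 2, total = 4
  3 → 8: |8-3| = 5, total = 9
  8 → 9: |9-8| = 1, total = 10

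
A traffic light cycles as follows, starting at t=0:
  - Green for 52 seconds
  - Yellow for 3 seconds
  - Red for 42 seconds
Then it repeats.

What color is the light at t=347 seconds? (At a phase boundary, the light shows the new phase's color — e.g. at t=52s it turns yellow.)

Answer: red

Derivation:
Cycle length = 52 + 3 + 42 = 97s
t = 347, phase_t = 347 mod 97 = 56
56 >= 55 → RED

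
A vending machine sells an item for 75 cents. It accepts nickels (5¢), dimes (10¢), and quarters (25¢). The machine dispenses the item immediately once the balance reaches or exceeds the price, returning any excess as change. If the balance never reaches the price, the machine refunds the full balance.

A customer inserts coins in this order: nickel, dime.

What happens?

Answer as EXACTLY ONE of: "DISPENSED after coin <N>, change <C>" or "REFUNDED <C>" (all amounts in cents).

Price: 75¢
Coin 1 (nickel, 5¢): balance = 5¢
Coin 2 (dime, 10¢): balance = 15¢
All coins inserted, balance 15¢ < price 75¢ → REFUND 15¢

Answer: REFUNDED 15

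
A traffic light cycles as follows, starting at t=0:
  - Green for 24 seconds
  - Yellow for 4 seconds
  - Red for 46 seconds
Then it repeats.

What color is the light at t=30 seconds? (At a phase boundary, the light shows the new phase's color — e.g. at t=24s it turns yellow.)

Cycle length = 24 + 4 + 46 = 74s
t = 30, phase_t = 30 mod 74 = 30
30 >= 28 → RED

Answer: red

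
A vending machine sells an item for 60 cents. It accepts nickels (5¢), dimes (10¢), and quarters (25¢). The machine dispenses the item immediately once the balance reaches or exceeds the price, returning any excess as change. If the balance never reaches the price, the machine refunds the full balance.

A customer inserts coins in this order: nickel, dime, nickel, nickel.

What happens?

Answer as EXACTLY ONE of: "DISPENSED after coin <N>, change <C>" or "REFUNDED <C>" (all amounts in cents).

Answer: REFUNDED 25

Derivation:
Price: 60¢
Coin 1 (nickel, 5¢): balance = 5¢
Coin 2 (dime, 10¢): balance = 15¢
Coin 3 (nickel, 5¢): balance = 20¢
Coin 4 (nickel, 5¢): balance = 25¢
All coins inserted, balance 25¢ < price 60¢ → REFUND 25¢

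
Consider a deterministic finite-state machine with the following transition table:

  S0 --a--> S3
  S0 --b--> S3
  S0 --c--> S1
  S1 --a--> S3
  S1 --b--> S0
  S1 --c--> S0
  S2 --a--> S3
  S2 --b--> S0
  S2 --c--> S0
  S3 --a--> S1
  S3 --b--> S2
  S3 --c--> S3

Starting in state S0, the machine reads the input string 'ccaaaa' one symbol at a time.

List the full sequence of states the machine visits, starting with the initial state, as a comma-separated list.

Answer: S0, S1, S0, S3, S1, S3, S1

Derivation:
Start: S0
  read 'c': S0 --c--> S1
  read 'c': S1 --c--> S0
  read 'a': S0 --a--> S3
  read 'a': S3 --a--> S1
  read 'a': S1 --a--> S3
  read 'a': S3 --a--> S1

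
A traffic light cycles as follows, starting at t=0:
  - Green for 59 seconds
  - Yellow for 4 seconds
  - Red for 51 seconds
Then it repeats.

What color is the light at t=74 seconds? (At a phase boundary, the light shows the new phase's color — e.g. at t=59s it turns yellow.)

Answer: red

Derivation:
Cycle length = 59 + 4 + 51 = 114s
t = 74, phase_t = 74 mod 114 = 74
74 >= 63 → RED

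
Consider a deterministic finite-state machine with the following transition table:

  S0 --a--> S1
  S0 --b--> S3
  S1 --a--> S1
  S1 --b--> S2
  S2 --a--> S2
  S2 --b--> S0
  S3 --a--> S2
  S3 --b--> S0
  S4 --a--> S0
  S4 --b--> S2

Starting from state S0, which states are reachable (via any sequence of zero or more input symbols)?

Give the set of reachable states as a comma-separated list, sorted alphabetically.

Answer: S0, S1, S2, S3

Derivation:
BFS from S0:
  visit S0: S0--a-->S1 (new), S0--b-->S3 (new)
  visit S1: S1--a-->S1 (seen), S1--b-->S2 (new)
  visit S3: S3--a-->S2 (seen), S3--b-->S0 (seen)
  visit S2: S2--a-->S2 (seen), S2--b-->S0 (seen)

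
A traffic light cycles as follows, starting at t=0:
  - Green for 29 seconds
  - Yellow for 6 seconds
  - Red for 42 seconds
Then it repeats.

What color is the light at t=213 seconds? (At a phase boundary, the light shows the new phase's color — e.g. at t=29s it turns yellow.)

Answer: red

Derivation:
Cycle length = 29 + 6 + 42 = 77s
t = 213, phase_t = 213 mod 77 = 59
59 >= 35 → RED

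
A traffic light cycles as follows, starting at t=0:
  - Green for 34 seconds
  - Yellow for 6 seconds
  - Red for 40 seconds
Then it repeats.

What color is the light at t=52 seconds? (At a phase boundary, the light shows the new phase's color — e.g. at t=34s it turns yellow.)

Answer: red

Derivation:
Cycle length = 34 + 6 + 40 = 80s
t = 52, phase_t = 52 mod 80 = 52
52 >= 40 → RED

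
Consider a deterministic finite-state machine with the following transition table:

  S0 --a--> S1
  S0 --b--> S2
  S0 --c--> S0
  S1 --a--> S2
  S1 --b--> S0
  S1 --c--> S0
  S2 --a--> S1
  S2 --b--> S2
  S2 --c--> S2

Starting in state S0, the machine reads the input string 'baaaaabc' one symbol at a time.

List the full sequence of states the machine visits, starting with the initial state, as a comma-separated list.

Start: S0
  read 'b': S0 --b--> S2
  read 'a': S2 --a--> S1
  read 'a': S1 --a--> S2
  read 'a': S2 --a--> S1
  read 'a': S1 --a--> S2
  read 'a': S2 --a--> S1
  read 'b': S1 --b--> S0
  read 'c': S0 --c--> S0

Answer: S0, S2, S1, S2, S1, S2, S1, S0, S0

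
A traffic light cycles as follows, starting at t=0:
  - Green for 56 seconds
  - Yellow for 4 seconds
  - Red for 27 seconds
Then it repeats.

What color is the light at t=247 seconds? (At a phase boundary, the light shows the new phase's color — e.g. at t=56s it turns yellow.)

Answer: red

Derivation:
Cycle length = 56 + 4 + 27 = 87s
t = 247, phase_t = 247 mod 87 = 73
73 >= 60 → RED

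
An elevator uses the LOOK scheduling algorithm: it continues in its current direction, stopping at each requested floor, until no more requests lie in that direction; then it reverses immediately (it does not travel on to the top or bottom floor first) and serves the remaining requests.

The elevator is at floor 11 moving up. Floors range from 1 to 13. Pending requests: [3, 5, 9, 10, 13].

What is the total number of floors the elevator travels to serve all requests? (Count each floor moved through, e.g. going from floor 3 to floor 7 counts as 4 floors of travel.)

Answer: 12

Derivation:
Start at floor 11 moving up, LOOK stop order: [13, 10, 9, 5, 3]
  11 → 13: |13-11| = 2, total = 2
  13 → 10: |10-13| = 3, total = 5
  10 → 9: |9-10| = 1, total = 6
  9 → 5: |5-9| = 4, total = 10
  5 → 3: |3-5| = 2, total = 12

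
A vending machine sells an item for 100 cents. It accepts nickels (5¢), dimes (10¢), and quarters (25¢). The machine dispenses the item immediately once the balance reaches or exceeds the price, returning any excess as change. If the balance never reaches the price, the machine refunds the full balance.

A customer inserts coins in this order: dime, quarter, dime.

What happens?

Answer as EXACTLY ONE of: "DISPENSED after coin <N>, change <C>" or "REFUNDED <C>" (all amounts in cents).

Answer: REFUNDED 45

Derivation:
Price: 100¢
Coin 1 (dime, 10¢): balance = 10¢
Coin 2 (quarter, 25¢): balance = 35¢
Coin 3 (dime, 10¢): balance = 45¢
All coins inserted, balance 45¢ < price 100¢ → REFUND 45¢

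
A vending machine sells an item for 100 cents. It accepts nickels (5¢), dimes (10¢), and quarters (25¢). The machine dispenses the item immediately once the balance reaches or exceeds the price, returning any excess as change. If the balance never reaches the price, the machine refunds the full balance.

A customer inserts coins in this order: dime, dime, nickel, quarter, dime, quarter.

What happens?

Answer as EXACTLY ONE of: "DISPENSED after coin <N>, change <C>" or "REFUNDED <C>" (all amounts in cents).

Answer: REFUNDED 85

Derivation:
Price: 100¢
Coin 1 (dime, 10¢): balance = 10¢
Coin 2 (dime, 10¢): balance = 20¢
Coin 3 (nickel, 5¢): balance = 25¢
Coin 4 (quarter, 25¢): balance = 50¢
Coin 5 (dime, 10¢): balance = 60¢
Coin 6 (quarter, 25¢): balance = 85¢
All coins inserted, balance 85¢ < price 100¢ → REFUND 85¢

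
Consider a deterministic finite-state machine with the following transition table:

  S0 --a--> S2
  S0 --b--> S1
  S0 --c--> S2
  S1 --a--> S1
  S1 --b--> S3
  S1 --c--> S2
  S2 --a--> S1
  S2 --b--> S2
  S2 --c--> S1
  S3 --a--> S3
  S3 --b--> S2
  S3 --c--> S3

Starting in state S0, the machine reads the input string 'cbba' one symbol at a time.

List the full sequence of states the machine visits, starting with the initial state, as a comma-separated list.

Answer: S0, S2, S2, S2, S1

Derivation:
Start: S0
  read 'c': S0 --c--> S2
  read 'b': S2 --b--> S2
  read 'b': S2 --b--> S2
  read 'a': S2 --a--> S1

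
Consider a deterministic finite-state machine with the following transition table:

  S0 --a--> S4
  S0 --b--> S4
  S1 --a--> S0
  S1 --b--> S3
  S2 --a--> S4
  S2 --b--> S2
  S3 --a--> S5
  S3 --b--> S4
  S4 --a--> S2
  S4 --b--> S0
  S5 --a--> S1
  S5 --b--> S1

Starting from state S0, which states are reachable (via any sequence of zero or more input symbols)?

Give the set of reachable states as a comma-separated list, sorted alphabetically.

Answer: S0, S2, S4

Derivation:
BFS from S0:
  visit S0: S0--a-->S4 (new), S0--b-->S4 (seen)
  visit S4: S4--a-->S2 (new), S4--b-->S0 (seen)
  visit S2: S2--a-->S4 (seen), S2--b-->S2 (seen)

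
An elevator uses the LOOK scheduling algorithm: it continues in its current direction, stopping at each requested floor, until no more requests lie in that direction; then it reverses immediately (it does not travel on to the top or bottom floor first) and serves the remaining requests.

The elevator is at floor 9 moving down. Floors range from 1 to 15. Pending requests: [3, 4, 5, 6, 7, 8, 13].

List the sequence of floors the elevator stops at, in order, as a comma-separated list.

Current: 9, moving DOWN
Serve below first (descending): [8, 7, 6, 5, 4, 3]
Then reverse, serve above (ascending): [13]

Answer: 8, 7, 6, 5, 4, 3, 13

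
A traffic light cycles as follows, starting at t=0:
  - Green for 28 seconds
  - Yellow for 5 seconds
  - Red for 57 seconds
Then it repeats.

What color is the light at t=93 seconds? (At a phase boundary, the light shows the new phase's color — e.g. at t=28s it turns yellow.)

Cycle length = 28 + 5 + 57 = 90s
t = 93, phase_t = 93 mod 90 = 3
3 < 28 (green end) → GREEN

Answer: green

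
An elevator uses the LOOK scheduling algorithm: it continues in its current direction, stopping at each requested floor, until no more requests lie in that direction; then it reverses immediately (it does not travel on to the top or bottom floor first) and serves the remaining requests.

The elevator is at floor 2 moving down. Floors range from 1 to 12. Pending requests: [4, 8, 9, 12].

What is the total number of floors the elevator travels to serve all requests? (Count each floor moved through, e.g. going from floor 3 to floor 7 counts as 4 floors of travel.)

Start at floor 2 moving down, LOOK stop order: [4, 8, 9, 12]
  2 → 4: |4-2| = 2, total = 2
  4 → 8: |8-4| = 4, total = 6
  8 → 9: |9-8| = 1, total = 7
  9 → 12: |12-9| = 3, total = 10

Answer: 10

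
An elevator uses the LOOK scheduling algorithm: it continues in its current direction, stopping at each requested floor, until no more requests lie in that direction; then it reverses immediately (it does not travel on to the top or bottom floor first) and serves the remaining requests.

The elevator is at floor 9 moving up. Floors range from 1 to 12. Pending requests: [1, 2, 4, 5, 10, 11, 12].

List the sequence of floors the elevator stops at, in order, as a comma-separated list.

Answer: 10, 11, 12, 5, 4, 2, 1

Derivation:
Current: 9, moving UP
Serve above first (ascending): [10, 11, 12]
Then reverse, serve below (descending): [5, 4, 2, 1]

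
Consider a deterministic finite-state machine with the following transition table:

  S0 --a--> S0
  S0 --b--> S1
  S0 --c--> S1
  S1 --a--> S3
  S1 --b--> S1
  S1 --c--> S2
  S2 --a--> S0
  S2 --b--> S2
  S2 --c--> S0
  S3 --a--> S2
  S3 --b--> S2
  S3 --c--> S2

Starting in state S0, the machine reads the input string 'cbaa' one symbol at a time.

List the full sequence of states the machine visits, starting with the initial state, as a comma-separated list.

Start: S0
  read 'c': S0 --c--> S1
  read 'b': S1 --b--> S1
  read 'a': S1 --a--> S3
  read 'a': S3 --a--> S2

Answer: S0, S1, S1, S3, S2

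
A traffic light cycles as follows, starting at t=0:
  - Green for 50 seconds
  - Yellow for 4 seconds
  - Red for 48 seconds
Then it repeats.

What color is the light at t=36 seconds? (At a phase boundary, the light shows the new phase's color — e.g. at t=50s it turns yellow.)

Answer: green

Derivation:
Cycle length = 50 + 4 + 48 = 102s
t = 36, phase_t = 36 mod 102 = 36
36 < 50 (green end) → GREEN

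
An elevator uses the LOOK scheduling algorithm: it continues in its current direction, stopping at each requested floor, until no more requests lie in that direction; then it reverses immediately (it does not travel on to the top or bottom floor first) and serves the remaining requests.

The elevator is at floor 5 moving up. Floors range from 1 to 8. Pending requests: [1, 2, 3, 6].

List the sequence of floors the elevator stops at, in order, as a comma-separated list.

Current: 5, moving UP
Serve above first (ascending): [6]
Then reverse, serve below (descending): [3, 2, 1]

Answer: 6, 3, 2, 1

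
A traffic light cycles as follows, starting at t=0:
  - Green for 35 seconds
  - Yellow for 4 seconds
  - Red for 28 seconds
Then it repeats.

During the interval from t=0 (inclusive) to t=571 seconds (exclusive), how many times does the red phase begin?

Cycle = 35+4+28 = 67s
red phase starts at t = k*67 + 39 for k=0,1,2,...
Need k*67+39 < 571 → k < 7.940
k ∈ {0, ..., 7} → 8 starts

Answer: 8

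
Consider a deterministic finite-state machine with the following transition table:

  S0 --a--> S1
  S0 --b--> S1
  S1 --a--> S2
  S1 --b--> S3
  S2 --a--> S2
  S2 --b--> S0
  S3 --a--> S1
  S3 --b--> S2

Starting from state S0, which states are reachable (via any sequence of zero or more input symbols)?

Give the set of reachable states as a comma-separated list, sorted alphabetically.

BFS from S0:
  visit S0: S0--a-->S1 (new), S0--b-->S1 (seen)
  visit S1: S1--a-->S2 (new), S1--b-->S3 (new)
  visit S2: S2--a-->S2 (seen), S2--b-->S0 (seen)
  visit S3: S3--a-->S1 (seen), S3--b-->S2 (seen)

Answer: S0, S1, S2, S3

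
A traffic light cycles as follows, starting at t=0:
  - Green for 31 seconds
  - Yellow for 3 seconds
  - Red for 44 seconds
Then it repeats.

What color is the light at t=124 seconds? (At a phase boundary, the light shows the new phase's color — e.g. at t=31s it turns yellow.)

Cycle length = 31 + 3 + 44 = 78s
t = 124, phase_t = 124 mod 78 = 46
46 >= 34 → RED

Answer: red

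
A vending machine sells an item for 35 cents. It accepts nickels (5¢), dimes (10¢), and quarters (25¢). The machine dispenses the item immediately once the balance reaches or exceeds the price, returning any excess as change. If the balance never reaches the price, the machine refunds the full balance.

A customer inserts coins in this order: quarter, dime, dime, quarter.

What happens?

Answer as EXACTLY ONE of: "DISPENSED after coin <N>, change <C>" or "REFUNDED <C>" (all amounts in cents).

Answer: DISPENSED after coin 2, change 0

Derivation:
Price: 35¢
Coin 1 (quarter, 25¢): balance = 25¢
Coin 2 (dime, 10¢): balance = 35¢
  → balance >= price → DISPENSE, change = 35 - 35 = 0¢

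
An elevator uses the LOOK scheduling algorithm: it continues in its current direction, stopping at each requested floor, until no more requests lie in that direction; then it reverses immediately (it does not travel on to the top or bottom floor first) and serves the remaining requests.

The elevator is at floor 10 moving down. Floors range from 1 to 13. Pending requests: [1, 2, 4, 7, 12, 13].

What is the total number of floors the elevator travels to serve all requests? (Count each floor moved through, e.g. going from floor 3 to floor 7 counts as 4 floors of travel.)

Start at floor 10 moving down, LOOK stop order: [7, 4, 2, 1, 12, 13]
  10 → 7: |7-10| = 3, total = 3
  7 → 4: |4-7| = 3, total = 6
  4 → 2: |2-4| = 2, total = 8
  2 → 1: |1-2| = 1, total = 9
  1 → 12: |12-1| = 11, total = 20
  12 → 13: |13-12| = 1, total = 21

Answer: 21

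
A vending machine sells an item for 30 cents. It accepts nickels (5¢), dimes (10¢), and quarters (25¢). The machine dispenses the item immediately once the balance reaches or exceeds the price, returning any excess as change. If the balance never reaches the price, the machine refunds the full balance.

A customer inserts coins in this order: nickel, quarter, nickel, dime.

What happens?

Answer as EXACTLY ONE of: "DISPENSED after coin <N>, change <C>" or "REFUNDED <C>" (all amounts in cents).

Answer: DISPENSED after coin 2, change 0

Derivation:
Price: 30¢
Coin 1 (nickel, 5¢): balance = 5¢
Coin 2 (quarter, 25¢): balance = 30¢
  → balance >= price → DISPENSE, change = 30 - 30 = 0¢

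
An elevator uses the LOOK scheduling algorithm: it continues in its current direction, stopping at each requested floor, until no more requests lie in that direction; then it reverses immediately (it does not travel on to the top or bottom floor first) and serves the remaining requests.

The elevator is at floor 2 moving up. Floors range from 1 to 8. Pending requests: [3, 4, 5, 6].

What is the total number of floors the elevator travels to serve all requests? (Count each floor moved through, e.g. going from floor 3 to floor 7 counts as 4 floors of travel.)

Answer: 4

Derivation:
Start at floor 2 moving up, LOOK stop order: [3, 4, 5, 6]
  2 → 3: |3-2| = 1, total = 1
  3 → 4: |4-3| = 1, total = 2
  4 → 5: |5-4| = 1, total = 3
  5 → 6: |6-5| = 1, total = 4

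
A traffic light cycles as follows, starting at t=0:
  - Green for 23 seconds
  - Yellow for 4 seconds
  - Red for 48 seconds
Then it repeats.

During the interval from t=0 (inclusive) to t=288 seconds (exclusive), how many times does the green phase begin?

Answer: 4

Derivation:
Cycle = 23+4+48 = 75s
green phase starts at t = k*75 + 0 for k=0,1,2,...
Need k*75+0 < 288 → k < 3.840
k ∈ {0, ..., 3} → 4 starts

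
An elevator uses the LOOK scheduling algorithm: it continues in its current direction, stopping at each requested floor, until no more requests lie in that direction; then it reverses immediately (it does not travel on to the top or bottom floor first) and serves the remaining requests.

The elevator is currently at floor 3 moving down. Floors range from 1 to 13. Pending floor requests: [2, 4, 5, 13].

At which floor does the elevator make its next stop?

Answer: 2

Derivation:
Current floor: 3, direction: down
Requests above: [4, 5, 13]
Requests below: [2]
Moving down and requests lie below → nearest below is max([2]) = 2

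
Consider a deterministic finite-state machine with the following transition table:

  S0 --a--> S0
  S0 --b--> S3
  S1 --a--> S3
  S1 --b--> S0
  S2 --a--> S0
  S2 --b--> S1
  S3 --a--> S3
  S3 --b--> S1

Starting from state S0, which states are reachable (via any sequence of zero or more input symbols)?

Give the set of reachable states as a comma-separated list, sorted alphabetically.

BFS from S0:
  visit S0: S0--a-->S0 (seen), S0--b-->S3 (new)
  visit S3: S3--a-->S3 (seen), S3--b-->S1 (new)
  visit S1: S1--a-->S3 (seen), S1--b-->S0 (seen)

Answer: S0, S1, S3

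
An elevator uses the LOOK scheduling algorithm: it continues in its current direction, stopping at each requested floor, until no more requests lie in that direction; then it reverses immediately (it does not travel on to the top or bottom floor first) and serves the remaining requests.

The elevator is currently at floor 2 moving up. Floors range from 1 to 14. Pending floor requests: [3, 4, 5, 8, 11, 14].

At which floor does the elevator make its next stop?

Answer: 3

Derivation:
Current floor: 2, direction: up
Requests above: [3, 4, 5, 8, 11, 14]
Requests below: []
Moving up and requests lie above → nearest above is min([3, 4, 5, 8, 11, 14]) = 3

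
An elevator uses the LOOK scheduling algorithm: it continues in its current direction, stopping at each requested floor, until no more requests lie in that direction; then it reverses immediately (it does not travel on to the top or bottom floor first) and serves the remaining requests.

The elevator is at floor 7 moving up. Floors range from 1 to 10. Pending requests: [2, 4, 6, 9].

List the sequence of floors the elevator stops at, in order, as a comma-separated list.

Answer: 9, 6, 4, 2

Derivation:
Current: 7, moving UP
Serve above first (ascending): [9]
Then reverse, serve below (descending): [6, 4, 2]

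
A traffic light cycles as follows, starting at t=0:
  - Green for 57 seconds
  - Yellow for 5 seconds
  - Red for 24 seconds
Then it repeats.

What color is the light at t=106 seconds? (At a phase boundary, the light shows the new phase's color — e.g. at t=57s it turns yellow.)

Answer: green

Derivation:
Cycle length = 57 + 5 + 24 = 86s
t = 106, phase_t = 106 mod 86 = 20
20 < 57 (green end) → GREEN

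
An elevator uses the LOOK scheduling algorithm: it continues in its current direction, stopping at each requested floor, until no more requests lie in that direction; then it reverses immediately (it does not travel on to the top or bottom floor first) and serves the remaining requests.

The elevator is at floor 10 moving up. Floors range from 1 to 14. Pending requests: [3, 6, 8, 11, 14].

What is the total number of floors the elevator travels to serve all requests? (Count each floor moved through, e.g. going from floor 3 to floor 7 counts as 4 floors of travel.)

Answer: 15

Derivation:
Start at floor 10 moving up, LOOK stop order: [11, 14, 8, 6, 3]
  10 → 11: |11-10| = 1, total = 1
  11 → 14: |14-11| = 3, total = 4
  14 → 8: |8-14| = 6, total = 10
  8 → 6: |6-8| = 2, total = 12
  6 → 3: |3-6| = 3, total = 15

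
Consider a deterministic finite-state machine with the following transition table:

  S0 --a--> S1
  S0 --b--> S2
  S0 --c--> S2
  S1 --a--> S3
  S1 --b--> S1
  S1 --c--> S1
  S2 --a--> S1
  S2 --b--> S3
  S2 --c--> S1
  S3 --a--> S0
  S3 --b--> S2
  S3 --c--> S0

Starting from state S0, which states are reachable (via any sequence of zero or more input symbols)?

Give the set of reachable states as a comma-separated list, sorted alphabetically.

Answer: S0, S1, S2, S3

Derivation:
BFS from S0:
  visit S0: S0--a-->S1 (new), S0--b-->S2 (new), S0--c-->S2 (seen)
  visit S1: S1--a-->S3 (new), S1--b-->S1 (seen), S1--c-->S1 (seen)
  visit S2: S2--a-->S1 (seen), S2--b-->S3 (seen), S2--c-->S1 (seen)
  visit S3: S3--a-->S0 (seen), S3--b-->S2 (seen), S3--c-->S0 (seen)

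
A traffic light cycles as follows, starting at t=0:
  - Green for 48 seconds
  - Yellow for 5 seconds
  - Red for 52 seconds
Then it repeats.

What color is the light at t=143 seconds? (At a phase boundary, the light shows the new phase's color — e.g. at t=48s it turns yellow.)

Answer: green

Derivation:
Cycle length = 48 + 5 + 52 = 105s
t = 143, phase_t = 143 mod 105 = 38
38 < 48 (green end) → GREEN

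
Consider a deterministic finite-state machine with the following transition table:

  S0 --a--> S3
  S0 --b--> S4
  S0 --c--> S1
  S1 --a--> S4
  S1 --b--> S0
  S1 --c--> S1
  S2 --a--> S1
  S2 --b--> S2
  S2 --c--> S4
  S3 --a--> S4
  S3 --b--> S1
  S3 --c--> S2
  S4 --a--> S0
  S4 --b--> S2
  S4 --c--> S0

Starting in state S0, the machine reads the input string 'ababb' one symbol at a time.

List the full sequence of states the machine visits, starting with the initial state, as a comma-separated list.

Answer: S0, S3, S1, S4, S2, S2

Derivation:
Start: S0
  read 'a': S0 --a--> S3
  read 'b': S3 --b--> S1
  read 'a': S1 --a--> S4
  read 'b': S4 --b--> S2
  read 'b': S2 --b--> S2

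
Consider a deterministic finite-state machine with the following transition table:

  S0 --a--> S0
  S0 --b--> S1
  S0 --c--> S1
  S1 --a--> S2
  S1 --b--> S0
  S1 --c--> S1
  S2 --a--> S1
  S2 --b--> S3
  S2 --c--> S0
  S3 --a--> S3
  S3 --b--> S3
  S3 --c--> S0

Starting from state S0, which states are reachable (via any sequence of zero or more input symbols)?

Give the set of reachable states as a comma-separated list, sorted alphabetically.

Answer: S0, S1, S2, S3

Derivation:
BFS from S0:
  visit S0: S0--a-->S0 (seen), S0--b-->S1 (new), S0--c-->S1 (seen)
  visit S1: S1--a-->S2 (new), S1--b-->S0 (seen), S1--c-->S1 (seen)
  visit S2: S2--a-->S1 (seen), S2--b-->S3 (new), S2--c-->S0 (seen)
  visit S3: S3--a-->S3 (seen), S3--b-->S3 (seen), S3--c-->S0 (seen)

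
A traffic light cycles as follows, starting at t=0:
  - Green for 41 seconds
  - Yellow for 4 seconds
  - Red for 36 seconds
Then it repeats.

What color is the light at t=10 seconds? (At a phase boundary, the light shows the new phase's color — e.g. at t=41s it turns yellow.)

Cycle length = 41 + 4 + 36 = 81s
t = 10, phase_t = 10 mod 81 = 10
10 < 41 (green end) → GREEN

Answer: green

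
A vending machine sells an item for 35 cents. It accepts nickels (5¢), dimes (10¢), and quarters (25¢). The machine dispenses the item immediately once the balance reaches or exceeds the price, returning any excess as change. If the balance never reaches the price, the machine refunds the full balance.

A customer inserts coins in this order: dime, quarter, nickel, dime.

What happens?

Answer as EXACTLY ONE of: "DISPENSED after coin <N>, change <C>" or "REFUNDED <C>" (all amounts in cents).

Price: 35¢
Coin 1 (dime, 10¢): balance = 10¢
Coin 2 (quarter, 25¢): balance = 35¢
  → balance >= price → DISPENSE, change = 35 - 35 = 0¢

Answer: DISPENSED after coin 2, change 0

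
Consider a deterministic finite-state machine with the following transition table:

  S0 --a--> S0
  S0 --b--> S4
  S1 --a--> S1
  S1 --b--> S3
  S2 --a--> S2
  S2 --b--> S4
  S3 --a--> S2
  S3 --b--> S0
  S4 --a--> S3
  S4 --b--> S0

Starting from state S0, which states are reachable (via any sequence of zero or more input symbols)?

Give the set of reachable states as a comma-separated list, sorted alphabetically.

Answer: S0, S2, S3, S4

Derivation:
BFS from S0:
  visit S0: S0--a-->S0 (seen), S0--b-->S4 (new)
  visit S4: S4--a-->S3 (new), S4--b-->S0 (seen)
  visit S3: S3--a-->S2 (new), S3--b-->S0 (seen)
  visit S2: S2--a-->S2 (seen), S2--b-->S4 (seen)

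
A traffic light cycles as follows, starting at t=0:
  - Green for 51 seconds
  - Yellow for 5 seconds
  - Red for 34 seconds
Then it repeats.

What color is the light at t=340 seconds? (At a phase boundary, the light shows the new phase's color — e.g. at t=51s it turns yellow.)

Answer: red

Derivation:
Cycle length = 51 + 5 + 34 = 90s
t = 340, phase_t = 340 mod 90 = 70
70 >= 56 → RED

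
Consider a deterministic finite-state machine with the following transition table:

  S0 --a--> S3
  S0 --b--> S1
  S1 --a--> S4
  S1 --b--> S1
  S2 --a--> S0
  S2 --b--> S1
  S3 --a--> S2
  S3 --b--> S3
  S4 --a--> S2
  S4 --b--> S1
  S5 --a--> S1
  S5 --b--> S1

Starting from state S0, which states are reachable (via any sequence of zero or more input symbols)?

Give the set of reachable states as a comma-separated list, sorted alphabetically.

Answer: S0, S1, S2, S3, S4

Derivation:
BFS from S0:
  visit S0: S0--a-->S3 (new), S0--b-->S1 (new)
  visit S3: S3--a-->S2 (new), S3--b-->S3 (seen)
  visit S1: S1--a-->S4 (new), S1--b-->S1 (seen)
  visit S2: S2--a-->S0 (seen), S2--b-->S1 (seen)
  visit S4: S4--a-->S2 (seen), S4--b-->S1 (seen)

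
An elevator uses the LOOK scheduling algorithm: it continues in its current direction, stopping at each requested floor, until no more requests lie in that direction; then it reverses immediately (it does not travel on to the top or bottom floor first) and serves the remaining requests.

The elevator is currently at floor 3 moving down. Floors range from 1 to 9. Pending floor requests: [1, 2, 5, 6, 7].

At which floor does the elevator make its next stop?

Current floor: 3, direction: down
Requests above: [5, 6, 7]
Requests below: [1, 2]
Moving down and requests lie below → nearest below is max([1, 2]) = 2

Answer: 2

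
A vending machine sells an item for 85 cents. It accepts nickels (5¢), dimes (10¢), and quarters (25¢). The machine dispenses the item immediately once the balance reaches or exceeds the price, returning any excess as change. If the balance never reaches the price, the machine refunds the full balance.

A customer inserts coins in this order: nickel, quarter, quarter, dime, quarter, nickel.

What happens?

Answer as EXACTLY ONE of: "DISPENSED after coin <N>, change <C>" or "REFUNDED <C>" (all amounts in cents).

Answer: DISPENSED after coin 5, change 5

Derivation:
Price: 85¢
Coin 1 (nickel, 5¢): balance = 5¢
Coin 2 (quarter, 25¢): balance = 30¢
Coin 3 (quarter, 25¢): balance = 55¢
Coin 4 (dime, 10¢): balance = 65¢
Coin 5 (quarter, 25¢): balance = 90¢
  → balance >= price → DISPENSE, change = 90 - 85 = 5¢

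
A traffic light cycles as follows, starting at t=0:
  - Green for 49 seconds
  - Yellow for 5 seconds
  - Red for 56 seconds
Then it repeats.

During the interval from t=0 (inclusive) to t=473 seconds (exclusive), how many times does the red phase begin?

Answer: 4

Derivation:
Cycle = 49+5+56 = 110s
red phase starts at t = k*110 + 54 for k=0,1,2,...
Need k*110+54 < 473 → k < 3.809
k ∈ {0, ..., 3} → 4 starts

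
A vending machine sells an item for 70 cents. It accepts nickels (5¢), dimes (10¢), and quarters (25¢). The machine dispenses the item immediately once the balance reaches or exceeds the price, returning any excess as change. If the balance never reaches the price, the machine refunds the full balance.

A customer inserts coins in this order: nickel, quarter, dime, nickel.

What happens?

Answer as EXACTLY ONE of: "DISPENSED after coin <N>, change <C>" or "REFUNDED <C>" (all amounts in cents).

Answer: REFUNDED 45

Derivation:
Price: 70¢
Coin 1 (nickel, 5¢): balance = 5¢
Coin 2 (quarter, 25¢): balance = 30¢
Coin 3 (dime, 10¢): balance = 40¢
Coin 4 (nickel, 5¢): balance = 45¢
All coins inserted, balance 45¢ < price 70¢ → REFUND 45¢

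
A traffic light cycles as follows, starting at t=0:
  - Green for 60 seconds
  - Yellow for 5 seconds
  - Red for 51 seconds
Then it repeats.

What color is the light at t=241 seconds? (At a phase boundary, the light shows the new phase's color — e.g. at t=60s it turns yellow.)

Answer: green

Derivation:
Cycle length = 60 + 5 + 51 = 116s
t = 241, phase_t = 241 mod 116 = 9
9 < 60 (green end) → GREEN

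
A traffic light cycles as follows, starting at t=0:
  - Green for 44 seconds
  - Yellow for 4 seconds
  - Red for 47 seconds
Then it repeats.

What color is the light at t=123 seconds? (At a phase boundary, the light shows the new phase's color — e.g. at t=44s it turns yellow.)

Cycle length = 44 + 4 + 47 = 95s
t = 123, phase_t = 123 mod 95 = 28
28 < 44 (green end) → GREEN

Answer: green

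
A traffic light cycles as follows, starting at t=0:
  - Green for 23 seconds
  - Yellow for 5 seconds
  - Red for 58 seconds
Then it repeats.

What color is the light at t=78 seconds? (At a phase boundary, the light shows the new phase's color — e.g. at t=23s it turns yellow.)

Cycle length = 23 + 5 + 58 = 86s
t = 78, phase_t = 78 mod 86 = 78
78 >= 28 → RED

Answer: red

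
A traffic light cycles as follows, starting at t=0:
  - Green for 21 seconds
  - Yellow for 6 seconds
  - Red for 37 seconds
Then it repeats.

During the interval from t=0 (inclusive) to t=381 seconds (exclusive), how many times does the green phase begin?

Answer: 6

Derivation:
Cycle = 21+6+37 = 64s
green phase starts at t = k*64 + 0 for k=0,1,2,...
Need k*64+0 < 381 → k < 5.953
k ∈ {0, ..., 5} → 6 starts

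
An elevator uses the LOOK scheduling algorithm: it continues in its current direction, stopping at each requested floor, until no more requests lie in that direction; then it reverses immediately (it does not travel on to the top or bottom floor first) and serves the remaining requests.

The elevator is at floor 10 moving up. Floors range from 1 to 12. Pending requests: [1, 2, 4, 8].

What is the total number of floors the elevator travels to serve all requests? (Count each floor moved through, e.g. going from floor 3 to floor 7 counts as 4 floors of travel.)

Answer: 9

Derivation:
Start at floor 10 moving up, LOOK stop order: [8, 4, 2, 1]
  10 → 8: |8-10| = 2, total = 2
  8 → 4: |4-8| = 4, total = 6
  4 → 2: |2-4| = 2, total = 8
  2 → 1: |1-2| = 1, total = 9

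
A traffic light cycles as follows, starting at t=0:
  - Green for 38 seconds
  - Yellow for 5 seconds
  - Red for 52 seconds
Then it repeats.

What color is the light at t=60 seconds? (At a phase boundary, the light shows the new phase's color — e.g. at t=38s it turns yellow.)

Cycle length = 38 + 5 + 52 = 95s
t = 60, phase_t = 60 mod 95 = 60
60 >= 43 → RED

Answer: red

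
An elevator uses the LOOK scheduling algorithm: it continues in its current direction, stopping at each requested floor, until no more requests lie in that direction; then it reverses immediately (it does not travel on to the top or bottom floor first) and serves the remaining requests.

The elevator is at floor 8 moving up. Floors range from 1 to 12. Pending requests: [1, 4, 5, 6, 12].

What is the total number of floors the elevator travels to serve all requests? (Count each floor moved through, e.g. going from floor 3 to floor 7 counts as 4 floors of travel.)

Start at floor 8 moving up, LOOK stop order: [12, 6, 5, 4, 1]
  8 → 12: |12-8| = 4, total = 4
  12 → 6: |6-12| = 6, total = 10
  6 → 5: |5-6| = 1, total = 11
  5 → 4: |4-5| = 1, total = 12
  4 → 1: |1-4| = 3, total = 15

Answer: 15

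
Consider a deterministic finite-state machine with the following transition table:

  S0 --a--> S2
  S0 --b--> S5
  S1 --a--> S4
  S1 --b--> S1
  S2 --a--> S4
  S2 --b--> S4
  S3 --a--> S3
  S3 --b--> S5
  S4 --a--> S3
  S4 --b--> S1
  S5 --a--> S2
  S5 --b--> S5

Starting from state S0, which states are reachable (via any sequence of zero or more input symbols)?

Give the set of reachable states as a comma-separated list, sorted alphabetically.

Answer: S0, S1, S2, S3, S4, S5

Derivation:
BFS from S0:
  visit S0: S0--a-->S2 (new), S0--b-->S5 (new)
  visit S2: S2--a-->S4 (new), S2--b-->S4 (seen)
  visit S5: S5--a-->S2 (seen), S5--b-->S5 (seen)
  visit S4: S4--a-->S3 (new), S4--b-->S1 (new)
  visit S3: S3--a-->S3 (seen), S3--b-->S5 (seen)
  visit S1: S1--a-->S4 (seen), S1--b-->S1 (seen)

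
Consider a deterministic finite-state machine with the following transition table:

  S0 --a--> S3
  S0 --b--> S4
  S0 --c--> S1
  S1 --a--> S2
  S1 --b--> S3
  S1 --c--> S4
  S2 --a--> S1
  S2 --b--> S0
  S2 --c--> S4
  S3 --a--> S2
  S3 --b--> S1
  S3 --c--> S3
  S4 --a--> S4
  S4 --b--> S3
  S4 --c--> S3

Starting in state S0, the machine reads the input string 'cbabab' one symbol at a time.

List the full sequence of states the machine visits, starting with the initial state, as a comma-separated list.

Start: S0
  read 'c': S0 --c--> S1
  read 'b': S1 --b--> S3
  read 'a': S3 --a--> S2
  read 'b': S2 --b--> S0
  read 'a': S0 --a--> S3
  read 'b': S3 --b--> S1

Answer: S0, S1, S3, S2, S0, S3, S1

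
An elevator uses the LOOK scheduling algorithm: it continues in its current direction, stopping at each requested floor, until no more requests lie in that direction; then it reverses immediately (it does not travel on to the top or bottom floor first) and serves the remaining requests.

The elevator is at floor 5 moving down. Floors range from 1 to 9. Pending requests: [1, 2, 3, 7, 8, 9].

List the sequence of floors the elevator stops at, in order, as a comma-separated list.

Answer: 3, 2, 1, 7, 8, 9

Derivation:
Current: 5, moving DOWN
Serve below first (descending): [3, 2, 1]
Then reverse, serve above (ascending): [7, 8, 9]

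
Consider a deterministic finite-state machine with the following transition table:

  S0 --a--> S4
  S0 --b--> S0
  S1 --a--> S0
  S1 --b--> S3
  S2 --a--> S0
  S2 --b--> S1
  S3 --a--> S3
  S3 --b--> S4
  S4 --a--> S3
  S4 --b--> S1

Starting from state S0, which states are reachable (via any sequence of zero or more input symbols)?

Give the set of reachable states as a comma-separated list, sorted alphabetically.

BFS from S0:
  visit S0: S0--a-->S4 (new), S0--b-->S0 (seen)
  visit S4: S4--a-->S3 (new), S4--b-->S1 (new)
  visit S3: S3--a-->S3 (seen), S3--b-->S4 (seen)
  visit S1: S1--a-->S0 (seen), S1--b-->S3 (seen)

Answer: S0, S1, S3, S4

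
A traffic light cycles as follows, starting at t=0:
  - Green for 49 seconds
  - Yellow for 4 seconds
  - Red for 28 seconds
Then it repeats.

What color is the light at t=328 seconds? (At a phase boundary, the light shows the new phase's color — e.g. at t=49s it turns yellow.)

Cycle length = 49 + 4 + 28 = 81s
t = 328, phase_t = 328 mod 81 = 4
4 < 49 (green end) → GREEN

Answer: green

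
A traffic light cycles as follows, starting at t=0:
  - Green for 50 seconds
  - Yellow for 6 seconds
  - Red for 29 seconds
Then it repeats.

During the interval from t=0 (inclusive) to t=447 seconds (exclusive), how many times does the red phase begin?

Cycle = 50+6+29 = 85s
red phase starts at t = k*85 + 56 for k=0,1,2,...
Need k*85+56 < 447 → k < 4.600
k ∈ {0, ..., 4} → 5 starts

Answer: 5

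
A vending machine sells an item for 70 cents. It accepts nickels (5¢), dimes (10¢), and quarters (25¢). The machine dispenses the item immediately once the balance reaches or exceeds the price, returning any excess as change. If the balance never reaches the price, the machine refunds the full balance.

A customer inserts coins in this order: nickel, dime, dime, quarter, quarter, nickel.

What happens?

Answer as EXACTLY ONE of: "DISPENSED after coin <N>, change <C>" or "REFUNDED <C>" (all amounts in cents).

Answer: DISPENSED after coin 5, change 5

Derivation:
Price: 70¢
Coin 1 (nickel, 5¢): balance = 5¢
Coin 2 (dime, 10¢): balance = 15¢
Coin 3 (dime, 10¢): balance = 25¢
Coin 4 (quarter, 25¢): balance = 50¢
Coin 5 (quarter, 25¢): balance = 75¢
  → balance >= price → DISPENSE, change = 75 - 70 = 5¢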